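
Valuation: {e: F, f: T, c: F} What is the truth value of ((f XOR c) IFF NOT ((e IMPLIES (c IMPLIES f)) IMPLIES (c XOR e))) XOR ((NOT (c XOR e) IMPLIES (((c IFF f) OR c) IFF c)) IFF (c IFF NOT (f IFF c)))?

Substituting e=F, f=T, c=F:
f XOR c = T XOR F = T
c IMPLIES f = F IMPLIES T = T
e IMPLIES (c IMPLIES f) = F IMPLIES T = T
c XOR e = F XOR F = F
(e IMPLIES (c IMPLIES f)) IMPLIES (c XOR e) = T IMPLIES F = F
NOT ((e IMPLIES (c IMPLIES f)) IMPLIES (c XOR e)) = NOT F = T
(f XOR c) IFF NOT ((e IMPLIES (c IMPLIES f)) IMPLIES (c XOR e)) = T IFF T = T
c XOR e = F XOR F = F
NOT (c XOR e) = NOT F = T
c IFF f = F IFF T = F
(c IFF f) OR c = F OR F = F
((c IFF f) OR c) IFF c = F IFF F = T
NOT (c XOR e) IMPLIES (((c IFF f) OR c) IFF c) = T IMPLIES T = T
f IFF c = T IFF F = F
NOT (f IFF c) = NOT F = T
c IFF NOT (f IFF c) = F IFF T = F
(NOT (c XOR e) IMPLIES (((c IFF f) OR c) IFF c)) IFF (c IFF NOT (f IFF c)) = T IFF F = F
((f XOR c) IFF NOT ((e IMPLIES (c IMPLIES f)) IMPLIES (c XOR e))) XOR ((NOT (c XOR e) IMPLIES (((c IFF f) OR c) IFF c)) IFF (c IFF NOT (f IFF c))) = T XOR F = T

T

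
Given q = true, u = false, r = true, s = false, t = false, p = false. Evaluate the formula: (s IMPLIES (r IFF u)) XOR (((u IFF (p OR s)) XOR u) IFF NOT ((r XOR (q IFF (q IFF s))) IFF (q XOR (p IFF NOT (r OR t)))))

false

r IFF u = true IFF false = false
s IMPLIES (r IFF u) = false IMPLIES false = true
p OR s = false OR false = false
u IFF (p OR s) = false IFF false = true
(u IFF (p OR s)) XOR u = true XOR false = true
q IFF s = true IFF false = false
q IFF (q IFF s) = true IFF false = false
r XOR (q IFF (q IFF s)) = true XOR false = true
r OR t = true OR false = true
NOT (r OR t) = NOT true = false
p IFF NOT (r OR t) = false IFF false = true
q XOR (p IFF NOT (r OR t)) = true XOR true = false
(r XOR (q IFF (q IFF s))) IFF (q XOR (p IFF NOT (r OR t))) = true IFF false = false
NOT ((r XOR (q IFF (q IFF s))) IFF (q XOR (p IFF NOT (r OR t)))) = NOT false = true
((u IFF (p OR s)) XOR u) IFF NOT ((r XOR (q IFF (q IFF s))) IFF (q XOR (p IFF NOT (r OR t)))) = true IFF true = true
(s IMPLIES (r IFF u)) XOR (((u IFF (p OR s)) XOR u) IFF NOT ((r XOR (q IFF (q IFF s))) IFF (q XOR (p IFF NOT (r OR t))))) = true XOR true = false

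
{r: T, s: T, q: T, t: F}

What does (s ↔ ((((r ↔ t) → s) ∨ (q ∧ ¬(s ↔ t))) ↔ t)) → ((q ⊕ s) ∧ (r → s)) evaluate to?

Substituting r=T, s=T, q=T, t=F:
r ↔ t = T ↔ F = F
(r ↔ t) → s = F → T = T
s ↔ t = T ↔ F = F
¬(s ↔ t) = ¬F = T
q ∧ ¬(s ↔ t) = T ∧ T = T
((r ↔ t) → s) ∨ (q ∧ ¬(s ↔ t)) = T ∨ T = T
(((r ↔ t) → s) ∨ (q ∧ ¬(s ↔ t))) ↔ t = T ↔ F = F
s ↔ ((((r ↔ t) → s) ∨ (q ∧ ¬(s ↔ t))) ↔ t) = T ↔ F = F
q ⊕ s = T ⊕ T = F
r → s = T → T = T
(q ⊕ s) ∧ (r → s) = F ∧ T = F
(s ↔ ((((r ↔ t) → s) ∨ (q ∧ ¬(s ↔ t))) ↔ t)) → ((q ⊕ s) ∧ (r → s)) = F → F = T

T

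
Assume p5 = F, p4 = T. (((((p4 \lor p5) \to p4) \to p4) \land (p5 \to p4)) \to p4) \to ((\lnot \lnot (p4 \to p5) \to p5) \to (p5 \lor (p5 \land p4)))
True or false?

p4 \lor p5 = T \lor F = T
(p4 \lor p5) \to p4 = T \to T = T
((p4 \lor p5) \to p4) \to p4 = T \to T = T
p5 \to p4 = F \to T = T
(((p4 \lor p5) \to p4) \to p4) \land (p5 \to p4) = T \land T = T
((((p4 \lor p5) \to p4) \to p4) \land (p5 \to p4)) \to p4 = T \to T = T
p4 \to p5 = T \to F = F
\lnot (p4 \to p5) = \lnot F = T
\lnot \lnot (p4 \to p5) = \lnot T = F
\lnot \lnot (p4 \to p5) \to p5 = F \to F = T
p5 \land p4 = F \land T = F
p5 \lor (p5 \land p4) = F \lor F = F
(\lnot \lnot (p4 \to p5) \to p5) \to (p5 \lor (p5 \land p4)) = T \to F = F
(((((p4 \lor p5) \to p4) \to p4) \land (p5 \to p4)) \to p4) \to ((\lnot \lnot (p4 \to p5) \to p5) \to (p5 \lor (p5 \land p4))) = T \to F = F

F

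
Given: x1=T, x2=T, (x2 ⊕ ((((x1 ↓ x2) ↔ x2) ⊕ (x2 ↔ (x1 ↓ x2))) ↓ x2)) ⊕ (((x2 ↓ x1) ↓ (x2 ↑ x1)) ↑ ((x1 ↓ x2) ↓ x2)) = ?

F

Substituting x1=T, x2=T:
x1 ↓ x2 = T ↓ T = F
(x1 ↓ x2) ↔ x2 = F ↔ T = F
x1 ↓ x2 = T ↓ T = F
x2 ↔ (x1 ↓ x2) = T ↔ F = F
((x1 ↓ x2) ↔ x2) ⊕ (x2 ↔ (x1 ↓ x2)) = F ⊕ F = F
(((x1 ↓ x2) ↔ x2) ⊕ (x2 ↔ (x1 ↓ x2))) ↓ x2 = F ↓ T = F
x2 ⊕ ((((x1 ↓ x2) ↔ x2) ⊕ (x2 ↔ (x1 ↓ x2))) ↓ x2) = T ⊕ F = T
x2 ↓ x1 = T ↓ T = F
x2 ↑ x1 = T ↑ T = F
(x2 ↓ x1) ↓ (x2 ↑ x1) = F ↓ F = T
x1 ↓ x2 = T ↓ T = F
(x1 ↓ x2) ↓ x2 = F ↓ T = F
((x2 ↓ x1) ↓ (x2 ↑ x1)) ↑ ((x1 ↓ x2) ↓ x2) = T ↑ F = T
(x2 ⊕ ((((x1 ↓ x2) ↔ x2) ⊕ (x2 ↔ (x1 ↓ x2))) ↓ x2)) ⊕ (((x2 ↓ x1) ↓ (x2 ↑ x1)) ↑ ((x1 ↓ x2) ↓ x2)) = T ⊕ T = F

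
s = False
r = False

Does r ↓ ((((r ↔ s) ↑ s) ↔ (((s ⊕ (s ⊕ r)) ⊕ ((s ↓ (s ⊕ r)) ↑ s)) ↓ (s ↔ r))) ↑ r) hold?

r ↔ s = False ↔ False = True
(r ↔ s) ↑ s = True ↑ False = True
s ⊕ r = False ⊕ False = False
s ⊕ (s ⊕ r) = False ⊕ False = False
s ⊕ r = False ⊕ False = False
s ↓ (s ⊕ r) = False ↓ False = True
(s ↓ (s ⊕ r)) ↑ s = True ↑ False = True
(s ⊕ (s ⊕ r)) ⊕ ((s ↓ (s ⊕ r)) ↑ s) = False ⊕ True = True
s ↔ r = False ↔ False = True
((s ⊕ (s ⊕ r)) ⊕ ((s ↓ (s ⊕ r)) ↑ s)) ↓ (s ↔ r) = True ↓ True = False
((r ↔ s) ↑ s) ↔ (((s ⊕ (s ⊕ r)) ⊕ ((s ↓ (s ⊕ r)) ↑ s)) ↓ (s ↔ r)) = True ↔ False = False
(((r ↔ s) ↑ s) ↔ (((s ⊕ (s ⊕ r)) ⊕ ((s ↓ (s ⊕ r)) ↑ s)) ↓ (s ↔ r))) ↑ r = False ↑ False = True
r ↓ ((((r ↔ s) ↑ s) ↔ (((s ⊕ (s ⊕ r)) ⊕ ((s ↓ (s ⊕ r)) ↑ s)) ↓ (s ↔ r))) ↑ r) = False ↓ True = False

False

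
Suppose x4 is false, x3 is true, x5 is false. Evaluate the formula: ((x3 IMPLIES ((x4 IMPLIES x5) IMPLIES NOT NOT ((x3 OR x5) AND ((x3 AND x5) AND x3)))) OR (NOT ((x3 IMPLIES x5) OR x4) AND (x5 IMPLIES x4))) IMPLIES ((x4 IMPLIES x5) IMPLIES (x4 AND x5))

x4 IMPLIES x5 = F IMPLIES F = T
x3 OR x5 = T OR F = T
x3 AND x5 = T AND F = F
(x3 AND x5) AND x3 = F AND T = F
(x3 OR x5) AND ((x3 AND x5) AND x3) = T AND F = F
NOT ((x3 OR x5) AND ((x3 AND x5) AND x3)) = NOT F = T
NOT NOT ((x3 OR x5) AND ((x3 AND x5) AND x3)) = NOT T = F
(x4 IMPLIES x5) IMPLIES NOT NOT ((x3 OR x5) AND ((x3 AND x5) AND x3)) = T IMPLIES F = F
x3 IMPLIES ((x4 IMPLIES x5) IMPLIES NOT NOT ((x3 OR x5) AND ((x3 AND x5) AND x3))) = T IMPLIES F = F
x3 IMPLIES x5 = T IMPLIES F = F
(x3 IMPLIES x5) OR x4 = F OR F = F
NOT ((x3 IMPLIES x5) OR x4) = NOT F = T
x5 IMPLIES x4 = F IMPLIES F = T
NOT ((x3 IMPLIES x5) OR x4) AND (x5 IMPLIES x4) = T AND T = T
(x3 IMPLIES ((x4 IMPLIES x5) IMPLIES NOT NOT ((x3 OR x5) AND ((x3 AND x5) AND x3)))) OR (NOT ((x3 IMPLIES x5) OR x4) AND (x5 IMPLIES x4)) = F OR T = T
x4 IMPLIES x5 = F IMPLIES F = T
x4 AND x5 = F AND F = F
(x4 IMPLIES x5) IMPLIES (x4 AND x5) = T IMPLIES F = F
((x3 IMPLIES ((x4 IMPLIES x5) IMPLIES NOT NOT ((x3 OR x5) AND ((x3 AND x5) AND x3)))) OR (NOT ((x3 IMPLIES x5) OR x4) AND (x5 IMPLIES x4))) IMPLIES ((x4 IMPLIES x5) IMPLIES (x4 AND x5)) = T IMPLIES F = F

F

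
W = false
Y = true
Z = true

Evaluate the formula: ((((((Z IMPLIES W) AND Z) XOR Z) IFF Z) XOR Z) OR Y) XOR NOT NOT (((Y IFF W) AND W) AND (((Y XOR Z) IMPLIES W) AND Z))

Substituting W=false, Y=true, Z=true:
Z IMPLIES W = true IMPLIES false = false
(Z IMPLIES W) AND Z = false AND true = false
((Z IMPLIES W) AND Z) XOR Z = false XOR true = true
(((Z IMPLIES W) AND Z) XOR Z) IFF Z = true IFF true = true
((((Z IMPLIES W) AND Z) XOR Z) IFF Z) XOR Z = true XOR true = false
(((((Z IMPLIES W) AND Z) XOR Z) IFF Z) XOR Z) OR Y = false OR true = true
Y IFF W = true IFF false = false
(Y IFF W) AND W = false AND false = false
Y XOR Z = true XOR true = false
(Y XOR Z) IMPLIES W = false IMPLIES false = true
((Y XOR Z) IMPLIES W) AND Z = true AND true = true
((Y IFF W) AND W) AND (((Y XOR Z) IMPLIES W) AND Z) = false AND true = false
NOT (((Y IFF W) AND W) AND (((Y XOR Z) IMPLIES W) AND Z)) = NOT false = true
NOT NOT (((Y IFF W) AND W) AND (((Y XOR Z) IMPLIES W) AND Z)) = NOT true = false
((((((Z IMPLIES W) AND Z) XOR Z) IFF Z) XOR Z) OR Y) XOR NOT NOT (((Y IFF W) AND W) AND (((Y XOR Z) IMPLIES W) AND Z)) = true XOR false = true

true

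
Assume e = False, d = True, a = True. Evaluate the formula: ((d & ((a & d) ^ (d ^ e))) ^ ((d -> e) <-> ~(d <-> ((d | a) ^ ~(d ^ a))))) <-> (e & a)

a & d = True & True = True
d ^ e = True ^ False = True
(a & d) ^ (d ^ e) = True ^ True = False
d & ((a & d) ^ (d ^ e)) = True & False = False
d -> e = True -> False = False
d | a = True | True = True
d ^ a = True ^ True = False
~(d ^ a) = ~False = True
(d | a) ^ ~(d ^ a) = True ^ True = False
d <-> ((d | a) ^ ~(d ^ a)) = True <-> False = False
~(d <-> ((d | a) ^ ~(d ^ a))) = ~False = True
(d -> e) <-> ~(d <-> ((d | a) ^ ~(d ^ a))) = False <-> True = False
(d & ((a & d) ^ (d ^ e))) ^ ((d -> e) <-> ~(d <-> ((d | a) ^ ~(d ^ a)))) = False ^ False = False
e & a = False & True = False
((d & ((a & d) ^ (d ^ e))) ^ ((d -> e) <-> ~(d <-> ((d | a) ^ ~(d ^ a))))) <-> (e & a) = False <-> False = True

True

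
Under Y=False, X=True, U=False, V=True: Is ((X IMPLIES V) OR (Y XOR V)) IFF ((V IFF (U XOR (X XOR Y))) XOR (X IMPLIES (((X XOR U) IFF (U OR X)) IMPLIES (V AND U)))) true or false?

X IMPLIES V = True IMPLIES True = True
Y XOR V = False XOR True = True
(X IMPLIES V) OR (Y XOR V) = True OR True = True
X XOR Y = True XOR False = True
U XOR (X XOR Y) = False XOR True = True
V IFF (U XOR (X XOR Y)) = True IFF True = True
X XOR U = True XOR False = True
U OR X = False OR True = True
(X XOR U) IFF (U OR X) = True IFF True = True
V AND U = True AND False = False
((X XOR U) IFF (U OR X)) IMPLIES (V AND U) = True IMPLIES False = False
X IMPLIES (((X XOR U) IFF (U OR X)) IMPLIES (V AND U)) = True IMPLIES False = False
(V IFF (U XOR (X XOR Y))) XOR (X IMPLIES (((X XOR U) IFF (U OR X)) IMPLIES (V AND U))) = True XOR False = True
((X IMPLIES V) OR (Y XOR V)) IFF ((V IFF (U XOR (X XOR Y))) XOR (X IMPLIES (((X XOR U) IFF (U OR X)) IMPLIES (V AND U)))) = True IFF True = True

True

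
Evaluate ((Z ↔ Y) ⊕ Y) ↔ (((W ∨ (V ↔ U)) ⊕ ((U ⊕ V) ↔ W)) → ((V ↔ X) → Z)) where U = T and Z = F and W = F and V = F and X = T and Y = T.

T

Z ↔ Y = F ↔ T = F
(Z ↔ Y) ⊕ Y = F ⊕ T = T
V ↔ U = F ↔ T = F
W ∨ (V ↔ U) = F ∨ F = F
U ⊕ V = T ⊕ F = T
(U ⊕ V) ↔ W = T ↔ F = F
(W ∨ (V ↔ U)) ⊕ ((U ⊕ V) ↔ W) = F ⊕ F = F
V ↔ X = F ↔ T = F
(V ↔ X) → Z = F → F = T
((W ∨ (V ↔ U)) ⊕ ((U ⊕ V) ↔ W)) → ((V ↔ X) → Z) = F → T = T
((Z ↔ Y) ⊕ Y) ↔ (((W ∨ (V ↔ U)) ⊕ ((U ⊕ V) ↔ W)) → ((V ↔ X) → Z)) = T ↔ T = T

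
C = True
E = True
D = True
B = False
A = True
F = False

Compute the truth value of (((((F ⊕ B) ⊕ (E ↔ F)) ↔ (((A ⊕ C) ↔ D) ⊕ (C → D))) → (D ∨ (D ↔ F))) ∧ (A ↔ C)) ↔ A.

True

F ⊕ B = False ⊕ False = False
E ↔ F = True ↔ False = False
(F ⊕ B) ⊕ (E ↔ F) = False ⊕ False = False
A ⊕ C = True ⊕ True = False
(A ⊕ C) ↔ D = False ↔ True = False
C → D = True → True = True
((A ⊕ C) ↔ D) ⊕ (C → D) = False ⊕ True = True
((F ⊕ B) ⊕ (E ↔ F)) ↔ (((A ⊕ C) ↔ D) ⊕ (C → D)) = False ↔ True = False
D ↔ F = True ↔ False = False
D ∨ (D ↔ F) = True ∨ False = True
(((F ⊕ B) ⊕ (E ↔ F)) ↔ (((A ⊕ C) ↔ D) ⊕ (C → D))) → (D ∨ (D ↔ F)) = False → True = True
A ↔ C = True ↔ True = True
((((F ⊕ B) ⊕ (E ↔ F)) ↔ (((A ⊕ C) ↔ D) ⊕ (C → D))) → (D ∨ (D ↔ F))) ∧ (A ↔ C) = True ∧ True = True
(((((F ⊕ B) ⊕ (E ↔ F)) ↔ (((A ⊕ C) ↔ D) ⊕ (C → D))) → (D ∨ (D ↔ F))) ∧ (A ↔ C)) ↔ A = True ↔ True = True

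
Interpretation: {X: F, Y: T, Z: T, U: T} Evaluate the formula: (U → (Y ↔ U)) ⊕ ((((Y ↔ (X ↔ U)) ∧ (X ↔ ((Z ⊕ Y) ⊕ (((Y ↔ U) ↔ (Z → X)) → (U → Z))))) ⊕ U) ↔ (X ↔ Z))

Y ↔ U = T ↔ T = T
U → (Y ↔ U) = T → T = T
X ↔ U = F ↔ T = F
Y ↔ (X ↔ U) = T ↔ F = F
Z ⊕ Y = T ⊕ T = F
Y ↔ U = T ↔ T = T
Z → X = T → F = F
(Y ↔ U) ↔ (Z → X) = T ↔ F = F
U → Z = T → T = T
((Y ↔ U) ↔ (Z → X)) → (U → Z) = F → T = T
(Z ⊕ Y) ⊕ (((Y ↔ U) ↔ (Z → X)) → (U → Z)) = F ⊕ T = T
X ↔ ((Z ⊕ Y) ⊕ (((Y ↔ U) ↔ (Z → X)) → (U → Z))) = F ↔ T = F
(Y ↔ (X ↔ U)) ∧ (X ↔ ((Z ⊕ Y) ⊕ (((Y ↔ U) ↔ (Z → X)) → (U → Z)))) = F ∧ F = F
((Y ↔ (X ↔ U)) ∧ (X ↔ ((Z ⊕ Y) ⊕ (((Y ↔ U) ↔ (Z → X)) → (U → Z))))) ⊕ U = F ⊕ T = T
X ↔ Z = F ↔ T = F
(((Y ↔ (X ↔ U)) ∧ (X ↔ ((Z ⊕ Y) ⊕ (((Y ↔ U) ↔ (Z → X)) → (U → Z))))) ⊕ U) ↔ (X ↔ Z) = T ↔ F = F
(U → (Y ↔ U)) ⊕ ((((Y ↔ (X ↔ U)) ∧ (X ↔ ((Z ⊕ Y) ⊕ (((Y ↔ U) ↔ (Z → X)) → (U → Z))))) ⊕ U) ↔ (X ↔ Z)) = T ⊕ F = T

T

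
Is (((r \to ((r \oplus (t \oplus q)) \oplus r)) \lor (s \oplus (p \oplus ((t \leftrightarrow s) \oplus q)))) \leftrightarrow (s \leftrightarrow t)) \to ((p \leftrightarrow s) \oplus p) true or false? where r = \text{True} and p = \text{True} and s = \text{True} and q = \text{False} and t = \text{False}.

t \oplus q = \text{False} \oplus \text{False} = \text{False}
r \oplus (t \oplus q) = \text{True} \oplus \text{False} = \text{True}
(r \oplus (t \oplus q)) \oplus r = \text{True} \oplus \text{True} = \text{False}
r \to ((r \oplus (t \oplus q)) \oplus r) = \text{True} \to \text{False} = \text{False}
t \leftrightarrow s = \text{False} \leftrightarrow \text{True} = \text{False}
(t \leftrightarrow s) \oplus q = \text{False} \oplus \text{False} = \text{False}
p \oplus ((t \leftrightarrow s) \oplus q) = \text{True} \oplus \text{False} = \text{True}
s \oplus (p \oplus ((t \leftrightarrow s) \oplus q)) = \text{True} \oplus \text{True} = \text{False}
(r \to ((r \oplus (t \oplus q)) \oplus r)) \lor (s \oplus (p \oplus ((t \leftrightarrow s) \oplus q))) = \text{False} \lor \text{False} = \text{False}
s \leftrightarrow t = \text{True} \leftrightarrow \text{False} = \text{False}
((r \to ((r \oplus (t \oplus q)) \oplus r)) \lor (s \oplus (p \oplus ((t \leftrightarrow s) \oplus q)))) \leftrightarrow (s \leftrightarrow t) = \text{False} \leftrightarrow \text{False} = \text{True}
p \leftrightarrow s = \text{True} \leftrightarrow \text{True} = \text{True}
(p \leftrightarrow s) \oplus p = \text{True} \oplus \text{True} = \text{False}
(((r \to ((r \oplus (t \oplus q)) \oplus r)) \lor (s \oplus (p \oplus ((t \leftrightarrow s) \oplus q)))) \leftrightarrow (s \leftrightarrow t)) \to ((p \leftrightarrow s) \oplus p) = \text{True} \to \text{False} = \text{False}

\text{False}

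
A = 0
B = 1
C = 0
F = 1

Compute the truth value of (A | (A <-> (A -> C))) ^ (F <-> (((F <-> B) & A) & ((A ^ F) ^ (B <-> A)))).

A -> C = 0 -> 0 = 1
A <-> (A -> C) = 0 <-> 1 = 0
A | (A <-> (A -> C)) = 0 | 0 = 0
F <-> B = 1 <-> 1 = 1
(F <-> B) & A = 1 & 0 = 0
A ^ F = 0 ^ 1 = 1
B <-> A = 1 <-> 0 = 0
(A ^ F) ^ (B <-> A) = 1 ^ 0 = 1
((F <-> B) & A) & ((A ^ F) ^ (B <-> A)) = 0 & 1 = 0
F <-> (((F <-> B) & A) & ((A ^ F) ^ (B <-> A))) = 1 <-> 0 = 0
(A | (A <-> (A -> C))) ^ (F <-> (((F <-> B) & A) & ((A ^ F) ^ (B <-> A)))) = 0 ^ 0 = 0

0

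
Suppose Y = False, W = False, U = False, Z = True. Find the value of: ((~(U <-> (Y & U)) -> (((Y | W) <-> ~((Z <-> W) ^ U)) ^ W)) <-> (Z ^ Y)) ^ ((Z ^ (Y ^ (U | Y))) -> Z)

Y & U = False & False = False
U <-> (Y & U) = False <-> False = True
~(U <-> (Y & U)) = ~True = False
Y | W = False | False = False
Z <-> W = True <-> False = False
(Z <-> W) ^ U = False ^ False = False
~((Z <-> W) ^ U) = ~False = True
(Y | W) <-> ~((Z <-> W) ^ U) = False <-> True = False
((Y | W) <-> ~((Z <-> W) ^ U)) ^ W = False ^ False = False
~(U <-> (Y & U)) -> (((Y | W) <-> ~((Z <-> W) ^ U)) ^ W) = False -> False = True
Z ^ Y = True ^ False = True
(~(U <-> (Y & U)) -> (((Y | W) <-> ~((Z <-> W) ^ U)) ^ W)) <-> (Z ^ Y) = True <-> True = True
U | Y = False | False = False
Y ^ (U | Y) = False ^ False = False
Z ^ (Y ^ (U | Y)) = True ^ False = True
(Z ^ (Y ^ (U | Y))) -> Z = True -> True = True
((~(U <-> (Y & U)) -> (((Y | W) <-> ~((Z <-> W) ^ U)) ^ W)) <-> (Z ^ Y)) ^ ((Z ^ (Y ^ (U | Y))) -> Z) = True ^ True = False

False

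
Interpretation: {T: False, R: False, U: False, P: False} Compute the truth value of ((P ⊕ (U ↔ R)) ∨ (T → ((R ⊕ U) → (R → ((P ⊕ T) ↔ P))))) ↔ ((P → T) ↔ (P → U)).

U ↔ R = False ↔ False = True
P ⊕ (U ↔ R) = False ⊕ True = True
R ⊕ U = False ⊕ False = False
P ⊕ T = False ⊕ False = False
(P ⊕ T) ↔ P = False ↔ False = True
R → ((P ⊕ T) ↔ P) = False → True = True
(R ⊕ U) → (R → ((P ⊕ T) ↔ P)) = False → True = True
T → ((R ⊕ U) → (R → ((P ⊕ T) ↔ P))) = False → True = True
(P ⊕ (U ↔ R)) ∨ (T → ((R ⊕ U) → (R → ((P ⊕ T) ↔ P)))) = True ∨ True = True
P → T = False → False = True
P → U = False → False = True
(P → T) ↔ (P → U) = True ↔ True = True
((P ⊕ (U ↔ R)) ∨ (T → ((R ⊕ U) → (R → ((P ⊕ T) ↔ P))))) ↔ ((P → T) ↔ (P → U)) = True ↔ True = True

True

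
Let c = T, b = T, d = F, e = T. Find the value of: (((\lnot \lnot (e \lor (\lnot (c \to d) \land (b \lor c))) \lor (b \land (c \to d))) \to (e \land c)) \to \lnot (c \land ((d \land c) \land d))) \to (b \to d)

c \to d = T \to F = F
\lnot (c \to d) = \lnot F = T
b \lor c = T \lor T = T
\lnot (c \to d) \land (b \lor c) = T \land T = T
e \lor (\lnot (c \to d) \land (b \lor c)) = T \lor T = T
\lnot (e \lor (\lnot (c \to d) \land (b \lor c))) = \lnot T = F
\lnot \lnot (e \lor (\lnot (c \to d) \land (b \lor c))) = \lnot F = T
c \to d = T \to F = F
b \land (c \to d) = T \land F = F
\lnot \lnot (e \lor (\lnot (c \to d) \land (b \lor c))) \lor (b \land (c \to d)) = T \lor F = T
e \land c = T \land T = T
(\lnot \lnot (e \lor (\lnot (c \to d) \land (b \lor c))) \lor (b \land (c \to d))) \to (e \land c) = T \to T = T
d \land c = F \land T = F
(d \land c) \land d = F \land F = F
c \land ((d \land c) \land d) = T \land F = F
\lnot (c \land ((d \land c) \land d)) = \lnot F = T
((\lnot \lnot (e \lor (\lnot (c \to d) \land (b \lor c))) \lor (b \land (c \to d))) \to (e \land c)) \to \lnot (c \land ((d \land c) \land d)) = T \to T = T
b \to d = T \to F = F
(((\lnot \lnot (e \lor (\lnot (c \to d) \land (b \lor c))) \lor (b \land (c \to d))) \to (e \land c)) \to \lnot (c \land ((d \land c) \land d))) \to (b \to d) = T \to F = F

F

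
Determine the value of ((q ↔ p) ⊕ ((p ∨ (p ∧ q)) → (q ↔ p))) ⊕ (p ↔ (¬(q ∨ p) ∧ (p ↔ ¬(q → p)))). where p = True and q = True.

q ↔ p = True ↔ True = True
p ∧ q = True ∧ True = True
p ∨ (p ∧ q) = True ∨ True = True
q ↔ p = True ↔ True = True
(p ∨ (p ∧ q)) → (q ↔ p) = True → True = True
(q ↔ p) ⊕ ((p ∨ (p ∧ q)) → (q ↔ p)) = True ⊕ True = False
q ∨ p = True ∨ True = True
¬(q ∨ p) = ¬True = False
q → p = True → True = True
¬(q → p) = ¬True = False
p ↔ ¬(q → p) = True ↔ False = False
¬(q ∨ p) ∧ (p ↔ ¬(q → p)) = False ∧ False = False
p ↔ (¬(q ∨ p) ∧ (p ↔ ¬(q → p))) = True ↔ False = False
((q ↔ p) ⊕ ((p ∨ (p ∧ q)) → (q ↔ p))) ⊕ (p ↔ (¬(q ∨ p) ∧ (p ↔ ¬(q → p)))) = False ⊕ False = False

False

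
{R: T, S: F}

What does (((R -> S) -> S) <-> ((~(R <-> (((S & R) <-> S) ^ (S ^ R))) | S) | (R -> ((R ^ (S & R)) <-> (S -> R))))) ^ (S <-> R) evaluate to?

Substituting R=T, S=F:
R -> S = T -> F = F
(R -> S) -> S = F -> F = T
S & R = F & T = F
(S & R) <-> S = F <-> F = T
S ^ R = F ^ T = T
((S & R) <-> S) ^ (S ^ R) = T ^ T = F
R <-> (((S & R) <-> S) ^ (S ^ R)) = T <-> F = F
~(R <-> (((S & R) <-> S) ^ (S ^ R))) = ~F = T
~(R <-> (((S & R) <-> S) ^ (S ^ R))) | S = T | F = T
S & R = F & T = F
R ^ (S & R) = T ^ F = T
S -> R = F -> T = T
(R ^ (S & R)) <-> (S -> R) = T <-> T = T
R -> ((R ^ (S & R)) <-> (S -> R)) = T -> T = T
(~(R <-> (((S & R) <-> S) ^ (S ^ R))) | S) | (R -> ((R ^ (S & R)) <-> (S -> R))) = T | T = T
((R -> S) -> S) <-> ((~(R <-> (((S & R) <-> S) ^ (S ^ R))) | S) | (R -> ((R ^ (S & R)) <-> (S -> R)))) = T <-> T = T
S <-> R = F <-> T = F
(((R -> S) -> S) <-> ((~(R <-> (((S & R) <-> S) ^ (S ^ R))) | S) | (R -> ((R ^ (S & R)) <-> (S -> R))))) ^ (S <-> R) = T ^ F = T

T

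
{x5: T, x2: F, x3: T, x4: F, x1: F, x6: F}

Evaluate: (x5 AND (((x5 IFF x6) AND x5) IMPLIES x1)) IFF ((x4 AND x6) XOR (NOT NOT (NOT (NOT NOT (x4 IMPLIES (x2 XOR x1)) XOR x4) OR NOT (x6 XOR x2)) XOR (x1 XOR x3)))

F

x5 IFF x6 = T IFF F = F
(x5 IFF x6) AND x5 = F AND T = F
((x5 IFF x6) AND x5) IMPLIES x1 = F IMPLIES F = T
x5 AND (((x5 IFF x6) AND x5) IMPLIES x1) = T AND T = T
x4 AND x6 = F AND F = F
x2 XOR x1 = F XOR F = F
x4 IMPLIES (x2 XOR x1) = F IMPLIES F = T
NOT (x4 IMPLIES (x2 XOR x1)) = NOT T = F
NOT NOT (x4 IMPLIES (x2 XOR x1)) = NOT F = T
NOT NOT (x4 IMPLIES (x2 XOR x1)) XOR x4 = T XOR F = T
NOT (NOT NOT (x4 IMPLIES (x2 XOR x1)) XOR x4) = NOT T = F
x6 XOR x2 = F XOR F = F
NOT (x6 XOR x2) = NOT F = T
NOT (NOT NOT (x4 IMPLIES (x2 XOR x1)) XOR x4) OR NOT (x6 XOR x2) = F OR T = T
NOT (NOT (NOT NOT (x4 IMPLIES (x2 XOR x1)) XOR x4) OR NOT (x6 XOR x2)) = NOT T = F
NOT NOT (NOT (NOT NOT (x4 IMPLIES (x2 XOR x1)) XOR x4) OR NOT (x6 XOR x2)) = NOT F = T
x1 XOR x3 = F XOR T = T
NOT NOT (NOT (NOT NOT (x4 IMPLIES (x2 XOR x1)) XOR x4) OR NOT (x6 XOR x2)) XOR (x1 XOR x3) = T XOR T = F
(x4 AND x6) XOR (NOT NOT (NOT (NOT NOT (x4 IMPLIES (x2 XOR x1)) XOR x4) OR NOT (x6 XOR x2)) XOR (x1 XOR x3)) = F XOR F = F
(x5 AND (((x5 IFF x6) AND x5) IMPLIES x1)) IFF ((x4 AND x6) XOR (NOT NOT (NOT (NOT NOT (x4 IMPLIES (x2 XOR x1)) XOR x4) OR NOT (x6 XOR x2)) XOR (x1 XOR x3))) = T IFF F = F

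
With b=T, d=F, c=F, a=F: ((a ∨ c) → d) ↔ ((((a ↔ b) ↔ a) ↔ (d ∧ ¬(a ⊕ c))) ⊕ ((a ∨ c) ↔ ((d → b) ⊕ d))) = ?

F

Substituting b=T, d=F, c=F, a=F:
a ∨ c = F ∨ F = F
(a ∨ c) → d = F → F = T
a ↔ b = F ↔ T = F
(a ↔ b) ↔ a = F ↔ F = T
a ⊕ c = F ⊕ F = F
¬(a ⊕ c) = ¬F = T
d ∧ ¬(a ⊕ c) = F ∧ T = F
((a ↔ b) ↔ a) ↔ (d ∧ ¬(a ⊕ c)) = T ↔ F = F
a ∨ c = F ∨ F = F
d → b = F → T = T
(d → b) ⊕ d = T ⊕ F = T
(a ∨ c) ↔ ((d → b) ⊕ d) = F ↔ T = F
(((a ↔ b) ↔ a) ↔ (d ∧ ¬(a ⊕ c))) ⊕ ((a ∨ c) ↔ ((d → b) ⊕ d)) = F ⊕ F = F
((a ∨ c) → d) ↔ ((((a ↔ b) ↔ a) ↔ (d ∧ ¬(a ⊕ c))) ⊕ ((a ∨ c) ↔ ((d → b) ⊕ d))) = T ↔ F = F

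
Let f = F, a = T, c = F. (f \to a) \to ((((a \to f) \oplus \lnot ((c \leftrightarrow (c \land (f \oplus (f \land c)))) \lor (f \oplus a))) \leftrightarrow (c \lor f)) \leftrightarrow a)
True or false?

f \to a = F \to T = T
a \to f = T \to F = F
f \land c = F \land F = F
f \oplus (f \land c) = F \oplus F = F
c \land (f \oplus (f \land c)) = F \land F = F
c \leftrightarrow (c \land (f \oplus (f \land c))) = F \leftrightarrow F = T
f \oplus a = F \oplus T = T
(c \leftrightarrow (c \land (f \oplus (f \land c)))) \lor (f \oplus a) = T \lor T = T
\lnot ((c \leftrightarrow (c \land (f \oplus (f \land c)))) \lor (f \oplus a)) = \lnot T = F
(a \to f) \oplus \lnot ((c \leftrightarrow (c \land (f \oplus (f \land c)))) \lor (f \oplus a)) = F \oplus F = F
c \lor f = F \lor F = F
((a \to f) \oplus \lnot ((c \leftrightarrow (c \land (f \oplus (f \land c)))) \lor (f \oplus a))) \leftrightarrow (c \lor f) = F \leftrightarrow F = T
(((a \to f) \oplus \lnot ((c \leftrightarrow (c \land (f \oplus (f \land c)))) \lor (f \oplus a))) \leftrightarrow (c \lor f)) \leftrightarrow a = T \leftrightarrow T = T
(f \to a) \to ((((a \to f) \oplus \lnot ((c \leftrightarrow (c \land (f \oplus (f \land c)))) \lor (f \oplus a))) \leftrightarrow (c \lor f)) \leftrightarrow a) = T \to T = T

T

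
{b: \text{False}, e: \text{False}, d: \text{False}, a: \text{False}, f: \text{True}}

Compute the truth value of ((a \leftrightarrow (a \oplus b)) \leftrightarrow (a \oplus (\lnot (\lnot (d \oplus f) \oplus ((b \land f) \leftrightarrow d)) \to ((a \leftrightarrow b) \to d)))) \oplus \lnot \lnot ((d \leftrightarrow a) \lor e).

\text{False}

a \oplus b = \text{False} \oplus \text{False} = \text{False}
a \leftrightarrow (a \oplus b) = \text{False} \leftrightarrow \text{False} = \text{True}
d \oplus f = \text{False} \oplus \text{True} = \text{True}
\lnot (d \oplus f) = \lnot \text{True} = \text{False}
b \land f = \text{False} \land \text{True} = \text{False}
(b \land f) \leftrightarrow d = \text{False} \leftrightarrow \text{False} = \text{True}
\lnot (d \oplus f) \oplus ((b \land f) \leftrightarrow d) = \text{False} \oplus \text{True} = \text{True}
\lnot (\lnot (d \oplus f) \oplus ((b \land f) \leftrightarrow d)) = \lnot \text{True} = \text{False}
a \leftrightarrow b = \text{False} \leftrightarrow \text{False} = \text{True}
(a \leftrightarrow b) \to d = \text{True} \to \text{False} = \text{False}
\lnot (\lnot (d \oplus f) \oplus ((b \land f) \leftrightarrow d)) \to ((a \leftrightarrow b) \to d) = \text{False} \to \text{False} = \text{True}
a \oplus (\lnot (\lnot (d \oplus f) \oplus ((b \land f) \leftrightarrow d)) \to ((a \leftrightarrow b) \to d)) = \text{False} \oplus \text{True} = \text{True}
(a \leftrightarrow (a \oplus b)) \leftrightarrow (a \oplus (\lnot (\lnot (d \oplus f) \oplus ((b \land f) \leftrightarrow d)) \to ((a \leftrightarrow b) \to d))) = \text{True} \leftrightarrow \text{True} = \text{True}
d \leftrightarrow a = \text{False} \leftrightarrow \text{False} = \text{True}
(d \leftrightarrow a) \lor e = \text{True} \lor \text{False} = \text{True}
\lnot ((d \leftrightarrow a) \lor e) = \lnot \text{True} = \text{False}
\lnot \lnot ((d \leftrightarrow a) \lor e) = \lnot \text{False} = \text{True}
((a \leftrightarrow (a \oplus b)) \leftrightarrow (a \oplus (\lnot (\lnot (d \oplus f) \oplus ((b \land f) \leftrightarrow d)) \to ((a \leftrightarrow b) \to d)))) \oplus \lnot \lnot ((d \leftrightarrow a) \lor e) = \text{True} \oplus \text{True} = \text{False}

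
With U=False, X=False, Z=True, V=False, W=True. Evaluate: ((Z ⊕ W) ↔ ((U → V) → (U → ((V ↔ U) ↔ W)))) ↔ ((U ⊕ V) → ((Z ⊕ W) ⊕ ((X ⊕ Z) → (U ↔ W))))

False

Z ⊕ W = True ⊕ True = False
U → V = False → False = True
V ↔ U = False ↔ False = True
(V ↔ U) ↔ W = True ↔ True = True
U → ((V ↔ U) ↔ W) = False → True = True
(U → V) → (U → ((V ↔ U) ↔ W)) = True → True = True
(Z ⊕ W) ↔ ((U → V) → (U → ((V ↔ U) ↔ W))) = False ↔ True = False
U ⊕ V = False ⊕ False = False
Z ⊕ W = True ⊕ True = False
X ⊕ Z = False ⊕ True = True
U ↔ W = False ↔ True = False
(X ⊕ Z) → (U ↔ W) = True → False = False
(Z ⊕ W) ⊕ ((X ⊕ Z) → (U ↔ W)) = False ⊕ False = False
(U ⊕ V) → ((Z ⊕ W) ⊕ ((X ⊕ Z) → (U ↔ W))) = False → False = True
((Z ⊕ W) ↔ ((U → V) → (U → ((V ↔ U) ↔ W)))) ↔ ((U ⊕ V) → ((Z ⊕ W) ⊕ ((X ⊕ Z) → (U ↔ W)))) = False ↔ True = False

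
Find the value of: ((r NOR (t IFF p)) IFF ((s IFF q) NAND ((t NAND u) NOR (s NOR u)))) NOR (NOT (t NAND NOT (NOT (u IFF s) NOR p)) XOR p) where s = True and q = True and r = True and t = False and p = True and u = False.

t IFF p = False IFF True = False
r NOR (t IFF p) = True NOR False = False
s IFF q = True IFF True = True
t NAND u = False NAND False = True
s NOR u = True NOR False = False
(t NAND u) NOR (s NOR u) = True NOR False = False
(s IFF q) NAND ((t NAND u) NOR (s NOR u)) = True NAND False = True
(r NOR (t IFF p)) IFF ((s IFF q) NAND ((t NAND u) NOR (s NOR u))) = False IFF True = False
u IFF s = False IFF True = False
NOT (u IFF s) = NOT False = True
NOT (u IFF s) NOR p = True NOR True = False
NOT (NOT (u IFF s) NOR p) = NOT False = True
t NAND NOT (NOT (u IFF s) NOR p) = False NAND True = True
NOT (t NAND NOT (NOT (u IFF s) NOR p)) = NOT True = False
NOT (t NAND NOT (NOT (u IFF s) NOR p)) XOR p = False XOR True = True
((r NOR (t IFF p)) IFF ((s IFF q) NAND ((t NAND u) NOR (s NOR u)))) NOR (NOT (t NAND NOT (NOT (u IFF s) NOR p)) XOR p) = False NOR True = False

False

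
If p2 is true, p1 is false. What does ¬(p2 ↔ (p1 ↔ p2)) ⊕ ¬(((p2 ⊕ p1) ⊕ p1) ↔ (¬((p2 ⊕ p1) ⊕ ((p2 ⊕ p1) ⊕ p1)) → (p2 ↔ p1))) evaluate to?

False

p1 ↔ p2 = False ↔ True = False
p2 ↔ (p1 ↔ p2) = True ↔ False = False
¬(p2 ↔ (p1 ↔ p2)) = ¬False = True
p2 ⊕ p1 = True ⊕ False = True
(p2 ⊕ p1) ⊕ p1 = True ⊕ False = True
p2 ⊕ p1 = True ⊕ False = True
p2 ⊕ p1 = True ⊕ False = True
(p2 ⊕ p1) ⊕ p1 = True ⊕ False = True
(p2 ⊕ p1) ⊕ ((p2 ⊕ p1) ⊕ p1) = True ⊕ True = False
¬((p2 ⊕ p1) ⊕ ((p2 ⊕ p1) ⊕ p1)) = ¬False = True
p2 ↔ p1 = True ↔ False = False
¬((p2 ⊕ p1) ⊕ ((p2 ⊕ p1) ⊕ p1)) → (p2 ↔ p1) = True → False = False
((p2 ⊕ p1) ⊕ p1) ↔ (¬((p2 ⊕ p1) ⊕ ((p2 ⊕ p1) ⊕ p1)) → (p2 ↔ p1)) = True ↔ False = False
¬(((p2 ⊕ p1) ⊕ p1) ↔ (¬((p2 ⊕ p1) ⊕ ((p2 ⊕ p1) ⊕ p1)) → (p2 ↔ p1))) = ¬False = True
¬(p2 ↔ (p1 ↔ p2)) ⊕ ¬(((p2 ⊕ p1) ⊕ p1) ↔ (¬((p2 ⊕ p1) ⊕ ((p2 ⊕ p1) ⊕ p1)) → (p2 ↔ p1))) = True ⊕ True = False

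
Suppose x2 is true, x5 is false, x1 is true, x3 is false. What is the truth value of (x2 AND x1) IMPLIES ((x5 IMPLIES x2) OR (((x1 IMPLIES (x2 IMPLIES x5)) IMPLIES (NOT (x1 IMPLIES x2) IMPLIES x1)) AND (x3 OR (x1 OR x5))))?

x2 AND x1 = true AND true = true
x5 IMPLIES x2 = false IMPLIES true = true
x2 IMPLIES x5 = true IMPLIES false = false
x1 IMPLIES (x2 IMPLIES x5) = true IMPLIES false = false
x1 IMPLIES x2 = true IMPLIES true = true
NOT (x1 IMPLIES x2) = NOT true = false
NOT (x1 IMPLIES x2) IMPLIES x1 = false IMPLIES true = true
(x1 IMPLIES (x2 IMPLIES x5)) IMPLIES (NOT (x1 IMPLIES x2) IMPLIES x1) = false IMPLIES true = true
x1 OR x5 = true OR false = true
x3 OR (x1 OR x5) = false OR true = true
((x1 IMPLIES (x2 IMPLIES x5)) IMPLIES (NOT (x1 IMPLIES x2) IMPLIES x1)) AND (x3 OR (x1 OR x5)) = true AND true = true
(x5 IMPLIES x2) OR (((x1 IMPLIES (x2 IMPLIES x5)) IMPLIES (NOT (x1 IMPLIES x2) IMPLIES x1)) AND (x3 OR (x1 OR x5))) = true OR true = true
(x2 AND x1) IMPLIES ((x5 IMPLIES x2) OR (((x1 IMPLIES (x2 IMPLIES x5)) IMPLIES (NOT (x1 IMPLIES x2) IMPLIES x1)) AND (x3 OR (x1 OR x5)))) = true IMPLIES true = true

true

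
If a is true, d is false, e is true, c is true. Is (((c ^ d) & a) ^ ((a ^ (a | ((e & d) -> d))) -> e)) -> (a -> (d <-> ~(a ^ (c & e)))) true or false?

Substituting a=1, d=0, e=1, c=1:
c ^ d = 1 ^ 0 = 1
(c ^ d) & a = 1 & 1 = 1
e & d = 1 & 0 = 0
(e & d) -> d = 0 -> 0 = 1
a | ((e & d) -> d) = 1 | 1 = 1
a ^ (a | ((e & d) -> d)) = 1 ^ 1 = 0
(a ^ (a | ((e & d) -> d))) -> e = 0 -> 1 = 1
((c ^ d) & a) ^ ((a ^ (a | ((e & d) -> d))) -> e) = 1 ^ 1 = 0
c & e = 1 & 1 = 1
a ^ (c & e) = 1 ^ 1 = 0
~(a ^ (c & e)) = ~0 = 1
d <-> ~(a ^ (c & e)) = 0 <-> 1 = 0
a -> (d <-> ~(a ^ (c & e))) = 1 -> 0 = 0
(((c ^ d) & a) ^ ((a ^ (a | ((e & d) -> d))) -> e)) -> (a -> (d <-> ~(a ^ (c & e)))) = 0 -> 0 = 1

1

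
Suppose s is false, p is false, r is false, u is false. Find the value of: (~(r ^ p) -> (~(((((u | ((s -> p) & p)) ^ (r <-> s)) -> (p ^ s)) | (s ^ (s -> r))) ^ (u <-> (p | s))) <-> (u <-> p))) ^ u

1

Substituting s=0, p=0, r=0, u=0:
r ^ p = 0 ^ 0 = 0
~(r ^ p) = ~0 = 1
s -> p = 0 -> 0 = 1
(s -> p) & p = 1 & 0 = 0
u | ((s -> p) & p) = 0 | 0 = 0
r <-> s = 0 <-> 0 = 1
(u | ((s -> p) & p)) ^ (r <-> s) = 0 ^ 1 = 1
p ^ s = 0 ^ 0 = 0
((u | ((s -> p) & p)) ^ (r <-> s)) -> (p ^ s) = 1 -> 0 = 0
s -> r = 0 -> 0 = 1
s ^ (s -> r) = 0 ^ 1 = 1
(((u | ((s -> p) & p)) ^ (r <-> s)) -> (p ^ s)) | (s ^ (s -> r)) = 0 | 1 = 1
p | s = 0 | 0 = 0
u <-> (p | s) = 0 <-> 0 = 1
((((u | ((s -> p) & p)) ^ (r <-> s)) -> (p ^ s)) | (s ^ (s -> r))) ^ (u <-> (p | s)) = 1 ^ 1 = 0
~(((((u | ((s -> p) & p)) ^ (r <-> s)) -> (p ^ s)) | (s ^ (s -> r))) ^ (u <-> (p | s))) = ~0 = 1
u <-> p = 0 <-> 0 = 1
~(((((u | ((s -> p) & p)) ^ (r <-> s)) -> (p ^ s)) | (s ^ (s -> r))) ^ (u <-> (p | s))) <-> (u <-> p) = 1 <-> 1 = 1
~(r ^ p) -> (~(((((u | ((s -> p) & p)) ^ (r <-> s)) -> (p ^ s)) | (s ^ (s -> r))) ^ (u <-> (p | s))) <-> (u <-> p)) = 1 -> 1 = 1
(~(r ^ p) -> (~(((((u | ((s -> p) & p)) ^ (r <-> s)) -> (p ^ s)) | (s ^ (s -> r))) ^ (u <-> (p | s))) <-> (u <-> p))) ^ u = 1 ^ 0 = 1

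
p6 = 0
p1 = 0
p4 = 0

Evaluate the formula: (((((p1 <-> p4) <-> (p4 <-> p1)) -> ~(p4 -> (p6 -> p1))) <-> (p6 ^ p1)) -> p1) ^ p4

p1 <-> p4 = 0 <-> 0 = 1
p4 <-> p1 = 0 <-> 0 = 1
(p1 <-> p4) <-> (p4 <-> p1) = 1 <-> 1 = 1
p6 -> p1 = 0 -> 0 = 1
p4 -> (p6 -> p1) = 0 -> 1 = 1
~(p4 -> (p6 -> p1)) = ~1 = 0
((p1 <-> p4) <-> (p4 <-> p1)) -> ~(p4 -> (p6 -> p1)) = 1 -> 0 = 0
p6 ^ p1 = 0 ^ 0 = 0
(((p1 <-> p4) <-> (p4 <-> p1)) -> ~(p4 -> (p6 -> p1))) <-> (p6 ^ p1) = 0 <-> 0 = 1
((((p1 <-> p4) <-> (p4 <-> p1)) -> ~(p4 -> (p6 -> p1))) <-> (p6 ^ p1)) -> p1 = 1 -> 0 = 0
(((((p1 <-> p4) <-> (p4 <-> p1)) -> ~(p4 -> (p6 -> p1))) <-> (p6 ^ p1)) -> p1) ^ p4 = 0 ^ 0 = 0

0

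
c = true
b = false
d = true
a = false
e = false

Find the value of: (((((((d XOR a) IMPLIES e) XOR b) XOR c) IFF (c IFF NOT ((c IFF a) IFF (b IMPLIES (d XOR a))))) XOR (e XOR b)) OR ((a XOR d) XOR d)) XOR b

d XOR a = true XOR false = true
(d XOR a) IMPLIES e = true IMPLIES false = false
((d XOR a) IMPLIES e) XOR b = false XOR false = false
(((d XOR a) IMPLIES e) XOR b) XOR c = false XOR true = true
c IFF a = true IFF false = false
d XOR a = true XOR false = true
b IMPLIES (d XOR a) = false IMPLIES true = true
(c IFF a) IFF (b IMPLIES (d XOR a)) = false IFF true = false
NOT ((c IFF a) IFF (b IMPLIES (d XOR a))) = NOT false = true
c IFF NOT ((c IFF a) IFF (b IMPLIES (d XOR a))) = true IFF true = true
((((d XOR a) IMPLIES e) XOR b) XOR c) IFF (c IFF NOT ((c IFF a) IFF (b IMPLIES (d XOR a)))) = true IFF true = true
e XOR b = false XOR false = false
(((((d XOR a) IMPLIES e) XOR b) XOR c) IFF (c IFF NOT ((c IFF a) IFF (b IMPLIES (d XOR a))))) XOR (e XOR b) = true XOR false = true
a XOR d = false XOR true = true
(a XOR d) XOR d = true XOR true = false
((((((d XOR a) IMPLIES e) XOR b) XOR c) IFF (c IFF NOT ((c IFF a) IFF (b IMPLIES (d XOR a))))) XOR (e XOR b)) OR ((a XOR d) XOR d) = true OR false = true
(((((((d XOR a) IMPLIES e) XOR b) XOR c) IFF (c IFF NOT ((c IFF a) IFF (b IMPLIES (d XOR a))))) XOR (e XOR b)) OR ((a XOR d) XOR d)) XOR b = true XOR false = true

true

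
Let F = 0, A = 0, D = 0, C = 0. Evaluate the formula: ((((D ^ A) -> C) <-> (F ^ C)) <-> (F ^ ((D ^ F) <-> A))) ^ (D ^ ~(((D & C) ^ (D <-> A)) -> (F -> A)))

Substituting F=0, A=0, D=0, C=0:
D ^ A = 0 ^ 0 = 0
(D ^ A) -> C = 0 -> 0 = 1
F ^ C = 0 ^ 0 = 0
((D ^ A) -> C) <-> (F ^ C) = 1 <-> 0 = 0
D ^ F = 0 ^ 0 = 0
(D ^ F) <-> A = 0 <-> 0 = 1
F ^ ((D ^ F) <-> A) = 0 ^ 1 = 1
(((D ^ A) -> C) <-> (F ^ C)) <-> (F ^ ((D ^ F) <-> A)) = 0 <-> 1 = 0
D & C = 0 & 0 = 0
D <-> A = 0 <-> 0 = 1
(D & C) ^ (D <-> A) = 0 ^ 1 = 1
F -> A = 0 -> 0 = 1
((D & C) ^ (D <-> A)) -> (F -> A) = 1 -> 1 = 1
~(((D & C) ^ (D <-> A)) -> (F -> A)) = ~1 = 0
D ^ ~(((D & C) ^ (D <-> A)) -> (F -> A)) = 0 ^ 0 = 0
((((D ^ A) -> C) <-> (F ^ C)) <-> (F ^ ((D ^ F) <-> A))) ^ (D ^ ~(((D & C) ^ (D <-> A)) -> (F -> A))) = 0 ^ 0 = 0

0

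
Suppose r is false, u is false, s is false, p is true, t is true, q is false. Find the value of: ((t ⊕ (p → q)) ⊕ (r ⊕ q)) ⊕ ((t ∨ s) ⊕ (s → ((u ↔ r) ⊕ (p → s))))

True

Substituting r=False, u=False, s=False, p=True, t=True, q=False:
p → q = True → False = False
t ⊕ (p → q) = True ⊕ False = True
r ⊕ q = False ⊕ False = False
(t ⊕ (p → q)) ⊕ (r ⊕ q) = True ⊕ False = True
t ∨ s = True ∨ False = True
u ↔ r = False ↔ False = True
p → s = True → False = False
(u ↔ r) ⊕ (p → s) = True ⊕ False = True
s → ((u ↔ r) ⊕ (p → s)) = False → True = True
(t ∨ s) ⊕ (s → ((u ↔ r) ⊕ (p → s))) = True ⊕ True = False
((t ⊕ (p → q)) ⊕ (r ⊕ q)) ⊕ ((t ∨ s) ⊕ (s → ((u ↔ r) ⊕ (p → s)))) = True ⊕ False = True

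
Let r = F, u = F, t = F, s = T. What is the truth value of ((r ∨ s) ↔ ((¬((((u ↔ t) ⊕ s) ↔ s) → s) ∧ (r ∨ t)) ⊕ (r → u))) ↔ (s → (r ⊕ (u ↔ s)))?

r ∨ s = F ∨ T = T
u ↔ t = F ↔ F = T
(u ↔ t) ⊕ s = T ⊕ T = F
((u ↔ t) ⊕ s) ↔ s = F ↔ T = F
(((u ↔ t) ⊕ s) ↔ s) → s = F → T = T
¬((((u ↔ t) ⊕ s) ↔ s) → s) = ¬T = F
r ∨ t = F ∨ F = F
¬((((u ↔ t) ⊕ s) ↔ s) → s) ∧ (r ∨ t) = F ∧ F = F
r → u = F → F = T
(¬((((u ↔ t) ⊕ s) ↔ s) → s) ∧ (r ∨ t)) ⊕ (r → u) = F ⊕ T = T
(r ∨ s) ↔ ((¬((((u ↔ t) ⊕ s) ↔ s) → s) ∧ (r ∨ t)) ⊕ (r → u)) = T ↔ T = T
u ↔ s = F ↔ T = F
r ⊕ (u ↔ s) = F ⊕ F = F
s → (r ⊕ (u ↔ s)) = T → F = F
((r ∨ s) ↔ ((¬((((u ↔ t) ⊕ s) ↔ s) → s) ∧ (r ∨ t)) ⊕ (r → u))) ↔ (s → (r ⊕ (u ↔ s))) = T ↔ F = F

F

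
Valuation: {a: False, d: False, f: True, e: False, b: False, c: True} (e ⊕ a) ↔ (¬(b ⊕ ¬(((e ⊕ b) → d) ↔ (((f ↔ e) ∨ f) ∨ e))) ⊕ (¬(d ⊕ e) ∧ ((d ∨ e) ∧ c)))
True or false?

False

e ⊕ a = False ⊕ False = False
e ⊕ b = False ⊕ False = False
(e ⊕ b) → d = False → False = True
f ↔ e = True ↔ False = False
(f ↔ e) ∨ f = False ∨ True = True
((f ↔ e) ∨ f) ∨ e = True ∨ False = True
((e ⊕ b) → d) ↔ (((f ↔ e) ∨ f) ∨ e) = True ↔ True = True
¬(((e ⊕ b) → d) ↔ (((f ↔ e) ∨ f) ∨ e)) = ¬True = False
b ⊕ ¬(((e ⊕ b) → d) ↔ (((f ↔ e) ∨ f) ∨ e)) = False ⊕ False = False
¬(b ⊕ ¬(((e ⊕ b) → d) ↔ (((f ↔ e) ∨ f) ∨ e))) = ¬False = True
d ⊕ e = False ⊕ False = False
¬(d ⊕ e) = ¬False = True
d ∨ e = False ∨ False = False
(d ∨ e) ∧ c = False ∧ True = False
¬(d ⊕ e) ∧ ((d ∨ e) ∧ c) = True ∧ False = False
¬(b ⊕ ¬(((e ⊕ b) → d) ↔ (((f ↔ e) ∨ f) ∨ e))) ⊕ (¬(d ⊕ e) ∧ ((d ∨ e) ∧ c)) = True ⊕ False = True
(e ⊕ a) ↔ (¬(b ⊕ ¬(((e ⊕ b) → d) ↔ (((f ↔ e) ∨ f) ∨ e))) ⊕ (¬(d ⊕ e) ∧ ((d ∨ e) ∧ c))) = False ↔ True = False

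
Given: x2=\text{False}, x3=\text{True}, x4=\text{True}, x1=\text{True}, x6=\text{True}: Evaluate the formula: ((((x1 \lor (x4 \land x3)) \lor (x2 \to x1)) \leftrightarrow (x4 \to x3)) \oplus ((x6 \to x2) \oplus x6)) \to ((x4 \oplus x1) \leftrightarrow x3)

\text{True}

x4 \land x3 = \text{True} \land \text{True} = \text{True}
x1 \lor (x4 \land x3) = \text{True} \lor \text{True} = \text{True}
x2 \to x1 = \text{False} \to \text{True} = \text{True}
(x1 \lor (x4 \land x3)) \lor (x2 \to x1) = \text{True} \lor \text{True} = \text{True}
x4 \to x3 = \text{True} \to \text{True} = \text{True}
((x1 \lor (x4 \land x3)) \lor (x2 \to x1)) \leftrightarrow (x4 \to x3) = \text{True} \leftrightarrow \text{True} = \text{True}
x6 \to x2 = \text{True} \to \text{False} = \text{False}
(x6 \to x2) \oplus x6 = \text{False} \oplus \text{True} = \text{True}
(((x1 \lor (x4 \land x3)) \lor (x2 \to x1)) \leftrightarrow (x4 \to x3)) \oplus ((x6 \to x2) \oplus x6) = \text{True} \oplus \text{True} = \text{False}
x4 \oplus x1 = \text{True} \oplus \text{True} = \text{False}
(x4 \oplus x1) \leftrightarrow x3 = \text{False} \leftrightarrow \text{True} = \text{False}
((((x1 \lor (x4 \land x3)) \lor (x2 \to x1)) \leftrightarrow (x4 \to x3)) \oplus ((x6 \to x2) \oplus x6)) \to ((x4 \oplus x1) \leftrightarrow x3) = \text{False} \to \text{False} = \text{True}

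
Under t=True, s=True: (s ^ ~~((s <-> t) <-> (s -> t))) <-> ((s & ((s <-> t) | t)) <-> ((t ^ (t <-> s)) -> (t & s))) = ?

False

s <-> t = True <-> True = True
s -> t = True -> True = True
(s <-> t) <-> (s -> t) = True <-> True = True
~((s <-> t) <-> (s -> t)) = ~True = False
~~((s <-> t) <-> (s -> t)) = ~False = True
s ^ ~~((s <-> t) <-> (s -> t)) = True ^ True = False
s <-> t = True <-> True = True
(s <-> t) | t = True | True = True
s & ((s <-> t) | t) = True & True = True
t <-> s = True <-> True = True
t ^ (t <-> s) = True ^ True = False
t & s = True & True = True
(t ^ (t <-> s)) -> (t & s) = False -> True = True
(s & ((s <-> t) | t)) <-> ((t ^ (t <-> s)) -> (t & s)) = True <-> True = True
(s ^ ~~((s <-> t) <-> (s -> t))) <-> ((s & ((s <-> t) | t)) <-> ((t ^ (t <-> s)) -> (t & s))) = False <-> True = False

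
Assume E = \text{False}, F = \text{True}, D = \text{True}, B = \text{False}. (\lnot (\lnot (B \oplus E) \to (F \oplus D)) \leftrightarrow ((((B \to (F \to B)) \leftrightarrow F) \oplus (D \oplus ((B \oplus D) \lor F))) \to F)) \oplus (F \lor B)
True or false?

B \oplus E = \text{False} \oplus \text{False} = \text{False}
\lnot (B \oplus E) = \lnot \text{False} = \text{True}
F \oplus D = \text{True} \oplus \text{True} = \text{False}
\lnot (B \oplus E) \to (F \oplus D) = \text{True} \to \text{False} = \text{False}
\lnot (\lnot (B \oplus E) \to (F \oplus D)) = \lnot \text{False} = \text{True}
F \to B = \text{True} \to \text{False} = \text{False}
B \to (F \to B) = \text{False} \to \text{False} = \text{True}
(B \to (F \to B)) \leftrightarrow F = \text{True} \leftrightarrow \text{True} = \text{True}
B \oplus D = \text{False} \oplus \text{True} = \text{True}
(B \oplus D) \lor F = \text{True} \lor \text{True} = \text{True}
D \oplus ((B \oplus D) \lor F) = \text{True} \oplus \text{True} = \text{False}
((B \to (F \to B)) \leftrightarrow F) \oplus (D \oplus ((B \oplus D) \lor F)) = \text{True} \oplus \text{False} = \text{True}
(((B \to (F \to B)) \leftrightarrow F) \oplus (D \oplus ((B \oplus D) \lor F))) \to F = \text{True} \to \text{True} = \text{True}
\lnot (\lnot (B \oplus E) \to (F \oplus D)) \leftrightarrow ((((B \to (F \to B)) \leftrightarrow F) \oplus (D \oplus ((B \oplus D) \lor F))) \to F) = \text{True} \leftrightarrow \text{True} = \text{True}
F \lor B = \text{True} \lor \text{False} = \text{True}
(\lnot (\lnot (B \oplus E) \to (F \oplus D)) \leftrightarrow ((((B \to (F \to B)) \leftrightarrow F) \oplus (D \oplus ((B \oplus D) \lor F))) \to F)) \oplus (F \lor B) = \text{True} \oplus \text{True} = \text{False}

\text{False}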